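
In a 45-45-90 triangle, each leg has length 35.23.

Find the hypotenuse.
In a 45-45-90 triangle the sides are in ratio 1 : 1 : √2, so hypotenuse = leg·√2.
Hypotenuse = 35.23·√2 ≈ 35.23·1.41421 ≈ 49.8227

Hypotenuse = 35.23√2 = 49.82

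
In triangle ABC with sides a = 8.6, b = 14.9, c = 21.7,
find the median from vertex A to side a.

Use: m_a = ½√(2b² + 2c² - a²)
m_a = ½√(2·14.9² + 2·21.7² − 8.6²) = ½√(2·222.01 + 2·470.89 − 73.96) = ½√(444.02 + 941.78 − 73.96) = ½√1311.84
√1311.84 ≈ 36.2193, so m_a ≈ 18.1097

m_a = 18.11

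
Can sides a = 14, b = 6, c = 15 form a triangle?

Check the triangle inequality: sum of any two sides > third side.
a + b vs c: 14 + 6 = 20 > 15  ✓
a + c vs b: 14 + 15 = 29 > 6  ✓
b + c vs a: 6 + 15 = 21 > 14  ✓

Yes, triangle inequality satisfied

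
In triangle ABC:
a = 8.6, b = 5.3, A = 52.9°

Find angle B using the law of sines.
a/sin(A) = b/sin(B)  ⇒  sin(B) = b·sin(A)/a = 5.3·sin(52.9°)/8.6
sin(52.9°) ≈ 0.797584
sin(B) ≈ 5.3·0.797584/8.6 ≈ 4.22719/8.6 ≈ 0.491534
B = arcsin(0.491534) ≈ 29.4415°
(Since b ≤ a we need B ≤ A, so the obtuse alternative 180° − 29.4415° ≈ 150.559° is rejected.)

B = 29.44°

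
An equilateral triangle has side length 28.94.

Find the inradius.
r = Area/s with s the semi-perimeter.
Area = (√3/4)·28.94² = (√3/4)·837.5236 ≈ 0.433013·837.5236 ≈ 362.658
s = 3·28.94/2 = 43.41
r ≈ 362.658/43.41 ≈ 8.35426
(Equivalently r = side/(2√3) = 28.94/3.4641 ≈ 8.35426.)

r = 8.354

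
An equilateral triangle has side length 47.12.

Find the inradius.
r = Area/s with s the semi-perimeter.
Area = (√3/4)·47.12² = (√3/4)·2220.2944 ≈ 0.433013·2220.2944 ≈ 961.416
s = 3·47.12/2 = 70.68
r ≈ 961.416/70.68 ≈ 13.6024
(Equivalently r = side/(2√3) = 47.12/3.4641 ≈ 13.6024.)

r = 13.6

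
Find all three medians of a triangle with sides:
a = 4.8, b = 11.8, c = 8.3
Median formula: m_a = ½√(2b² + 2c² − a²) (and cyclically). a² = 23.04, b² = 139.24, c² = 68.89.
m_a = ½√(2·139.24 + 2·68.89 − 23.04) = ½√393.22 ≈ ½·19.8298 ≈ 9.91489
m_b = ½√(2·23.04 + 2·68.89 − 139.24) = ½√44.62 ≈ ½·6.67982 ≈ 3.33991
m_c = ½√(2·23.04 + 2·139.24 − 68.89) = ½√255.67 ≈ ½·15.9897 ≈ 7.99484

m_a = 9.915, m_b = 3.34, m_c = 7.995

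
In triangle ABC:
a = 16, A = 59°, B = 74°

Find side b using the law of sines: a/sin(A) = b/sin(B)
a/sin(A) = b/sin(B)  ⇒  b = a·sin(B)/sin(A) = 16·sin(74°)/sin(59°)
sin(74°) ≈ 0.961262, sin(59°) ≈ 0.857167
b ≈ 16·0.961262/0.857167 ≈ 15.3802/0.857167 ≈ 17.943

b = 17.94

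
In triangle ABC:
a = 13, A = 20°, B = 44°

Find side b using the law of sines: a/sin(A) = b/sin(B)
a/sin(A) = b/sin(B)  ⇒  b = a·sin(B)/sin(A) = 13·sin(44°)/sin(20°)
sin(44°) ≈ 0.694658, sin(20°) ≈ 0.34202
b ≈ 13·0.694658/0.34202 ≈ 9.03056/0.34202 ≈ 26.4036

b = 26.4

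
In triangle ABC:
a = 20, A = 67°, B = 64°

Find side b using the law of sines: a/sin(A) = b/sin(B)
a/sin(A) = b/sin(B)  ⇒  b = a·sin(B)/sin(A) = 20·sin(64°)/sin(67°)
sin(64°) ≈ 0.898794, sin(67°) ≈ 0.920505
b ≈ 20·0.898794/0.920505 ≈ 17.9759/0.920505 ≈ 19.5283

b = 19.53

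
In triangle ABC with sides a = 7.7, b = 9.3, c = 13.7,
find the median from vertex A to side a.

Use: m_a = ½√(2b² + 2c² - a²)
m_a = ½√(2·9.3² + 2·13.7² − 7.7²) = ½√(2·86.49 + 2·187.69 − 59.29) = ½√(172.98 + 375.38 − 59.29) = ½√489.07
√489.07 ≈ 22.1149, so m_a ≈ 11.0575

m_a = 11.06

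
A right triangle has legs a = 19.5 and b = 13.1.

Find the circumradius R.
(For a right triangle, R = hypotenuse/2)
Hypotenuse c = √(a² + b²) = √(380.25 + 171.61) = √551.86 ≈ 23.4917
R = c/2 ≈ 23.4917/2 ≈ 11.7459

R = 11.75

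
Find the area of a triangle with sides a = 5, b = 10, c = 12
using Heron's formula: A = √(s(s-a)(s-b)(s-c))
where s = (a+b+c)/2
s = (5 + 10 + 12)/2 = 27/2 = 13.5
s − a = 8.5, s − b = 3.5, s − c = 1.5
s(s−a)(s−b)(s−c) = 13.5·8.5·3.5·1.5 = 602.4375
Area = √602.4375 ≈ 24.5446

s = 13.5, Area = 24.54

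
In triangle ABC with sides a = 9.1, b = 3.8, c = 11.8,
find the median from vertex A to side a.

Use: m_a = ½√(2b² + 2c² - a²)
m_a = ½√(2·3.8² + 2·11.8² − 9.1²) = ½√(2·14.44 + 2·139.24 − 82.81) = ½√(28.88 + 278.48 − 82.81) = ½√224.55
√224.55 ≈ 14.985, so m_a ≈ 7.4925

m_a = 7.492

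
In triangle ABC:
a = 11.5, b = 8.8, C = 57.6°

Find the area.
Two sides and the included angle (SAS): A = ½·a·b·sin(C) = ½·11.5·8.8·sin(57.6°)
sin(57.6°) ≈ 0.844328
A ≈ ½·101.2·0.844328 = 50.6·0.844328 ≈ 42.723

Area = 42.72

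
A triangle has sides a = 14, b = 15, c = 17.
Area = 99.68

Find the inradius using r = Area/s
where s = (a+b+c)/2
s = (14 + 15 + 17)/2 = 46/2 = 23
r = Area/s = 99.68/23 ≈ 4.33391

r = 4.334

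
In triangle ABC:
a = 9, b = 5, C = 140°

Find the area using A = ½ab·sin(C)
A = ½·a·b·sin(C) = ½·9·5·sin(140°)
sin(140°) ≈ 0.642788
A ≈ ½·45·0.642788 = 22.5·0.642788 ≈ 14.4627

Area = 14.46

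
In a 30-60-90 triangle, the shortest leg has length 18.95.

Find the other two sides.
In a 30-60-90 triangle the sides are in ratio 1 : √3 : 2 (short leg : long leg : hypotenuse).
Long leg = 18.95·√3 ≈ 18.95·1.73205 ≈ 32.8224
Hypotenuse = 2·18.95 = 37.9

Long leg = 18.95√3 = 32.82, Hypotenuse = 37.9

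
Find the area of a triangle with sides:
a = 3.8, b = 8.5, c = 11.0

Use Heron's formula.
s = (3.8 + 8.5 + 11.0)/2 = 23.3/2 = 11.65
s − a = 7.85, s − b = 3.15, s − c = 0.65
s(s−a)(s−b)(s−c) = 11.65·7.85·3.15·0.65 ≈ 187.249
Area = √187.249 ≈ 13.6839

Area = 13.68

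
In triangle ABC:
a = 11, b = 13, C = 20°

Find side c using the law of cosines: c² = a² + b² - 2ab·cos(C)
c² = 11² + 13² − 2·11·13·cos(20°)
cos(20°) ≈ 0.939693
c² ≈ 121 + 169 − 286·(0.939693) ≈ 290 − 268.752 ≈ 21.2479
c ≈ √21.2479 ≈ 4.60955

c = 4.61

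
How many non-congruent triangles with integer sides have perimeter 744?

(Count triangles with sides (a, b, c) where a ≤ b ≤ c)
Let a ≤ b ≤ c with a + b + c = 744. The only binding inequality is a + b > c, i.e. 744 − c > c, so c < 744/2; and c ≥ 744/3 since c is the largest side.
So 248 ≤ c ≤ 371. For each c, b runs from ⌈(744 − c)/2⌉ up to c (then a = 744 − b − c satisfies 1 ≤ a ≤ b automatically), giving c − ⌈(744 − c)/2⌉ + 1 choices.
Summing over c: 1 + 2 + 4 + 5 + … + 184 + 185  (124 terms, c = 248, …, 371) = 11532
Check (closed form: nearest integer to p²/48 for even p, (p+3)²/48 for odd p): 744²/48 = 553536/48 ≈ 11532.00 → 11532

11532 triangles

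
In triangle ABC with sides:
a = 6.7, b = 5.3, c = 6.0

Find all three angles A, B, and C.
Law of cosines for each angle (a² = 44.89, b² = 28.09, c² = 36):
cos(A) = (b² + c² − a²)/(2bc) = (28.09 + 36 − 44.89)/(2·5.3·6.0) = 19.2/63.6 ≈ 0.301887  ⇒  A ≈ 72.429°
cos(B) = (a² + c² − b²)/(2ac) = (44.89 + 36 − 28.09)/(2·6.7·6.0) = 52.8/80.4 ≈ 0.656716  ⇒  B ≈ 48.9501°
cos(C) = (a² + b² − c²)/(2ab) = (44.89 + 28.09 − 36)/(2·6.7·5.3) = 36.98/71.02 ≈ 0.520698  ⇒  C ≈ 58.6209°
Check: A + B + C ≈ 180°

A = 72.43°, B = 48.95°, C = 58.62°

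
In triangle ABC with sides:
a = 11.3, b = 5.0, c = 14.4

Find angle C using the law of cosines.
c² = a² + b² − 2ab·cos(C)  ⇒  cos(C) = (a² + b² − c²)/(2ab)
cos(C) = (11.3² + 5.0² − 14.4²)/(2·11.3·5.0) = (127.69 + 25 − 207.36)/113 = -54.67/113 ≈ -0.483805
C = arccos(-0.483805) ≈ 118.934°

C = 118.9°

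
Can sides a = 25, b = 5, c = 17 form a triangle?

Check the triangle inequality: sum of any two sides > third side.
a + b vs c: 25 + 5 = 30 > 17  ✓
a + c vs b: 25 + 17 = 42 > 5  ✓
b + c vs a: 5 + 17 = 22 ≤ 25  ✗

No: 5 + 17 = 22 is not > 25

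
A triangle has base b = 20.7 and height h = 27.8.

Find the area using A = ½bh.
A = ½·b·h = ½·20.7·27.8 = ½·575.46 = 287.73

Area = 287.73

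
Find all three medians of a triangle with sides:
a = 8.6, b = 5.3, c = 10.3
Median formula: m_a = ½√(2b² + 2c² − a²) (and cyclically). a² = 73.96, b² = 28.09, c² = 106.09.
m_a = ½√(2·28.09 + 2·106.09 − 73.96) = ½√194.4 ≈ ½·13.9427 ≈ 6.97137
m_b = ½√(2·73.96 + 2·106.09 − 28.09) = ½√332.01 ≈ ½·18.2211 ≈ 9.11057
m_c = ½√(2·73.96 + 2·28.09 − 106.09) = ½√98.01 ≈ ½·9.9 ≈ 4.95

m_a = 6.971, m_b = 9.111, m_c = 4.95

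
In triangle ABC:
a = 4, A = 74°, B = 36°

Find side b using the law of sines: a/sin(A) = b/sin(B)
a/sin(A) = b/sin(B)  ⇒  b = a·sin(B)/sin(A) = 4·sin(36°)/sin(74°)
sin(36°) ≈ 0.587785, sin(74°) ≈ 0.961262
b ≈ 4·0.587785/0.961262 ≈ 2.35114/0.961262 ≈ 2.44589

b = 2.446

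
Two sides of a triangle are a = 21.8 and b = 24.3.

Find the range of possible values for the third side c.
Triangle inequality: |a − b| < c < a + b
|a − b| = |21.8 − 24.3| = 2.5
a + b = 21.8 + 24.3 = 46.1

2.5 < c < 46.1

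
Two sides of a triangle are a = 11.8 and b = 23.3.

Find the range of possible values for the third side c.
Triangle inequality: |a − b| < c < a + b
|a − b| = |11.8 − 23.3| = 11.5
a + b = 11.8 + 23.3 = 35.1

11.5 < c < 35.1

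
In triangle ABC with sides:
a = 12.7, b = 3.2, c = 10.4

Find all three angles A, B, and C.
Law of cosines for each angle (a² = 161.29, b² = 10.24, c² = 108.16):
cos(A) = (b² + c² − a²)/(2bc) = (10.24 + 108.16 − 161.29)/(2·3.2·10.4) = -42.89/66.56 ≈ -0.644381  ⇒  A ≈ 130.119°
cos(B) = (a² + c² − b²)/(2ac) = (161.29 + 108.16 − 10.24)/(2·12.7·10.4) = 259.21/264.16 ≈ 0.981261  ⇒  B ≈ 11.1093°
cos(C) = (a² + b² − c²)/(2ab) = (161.29 + 10.24 − 108.16)/(2·12.7·3.2) = 63.37/81.28 ≈ 0.779651  ⇒  C ≈ 38.7714°
Check: A + B + C ≈ 180°

A = 130.1°, B = 11.11°, C = 38.77°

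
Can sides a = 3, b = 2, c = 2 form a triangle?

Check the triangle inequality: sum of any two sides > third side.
a + b vs c: 3 + 2 = 5 > 2  ✓
a + c vs b: 3 + 2 = 5 > 2  ✓
b + c vs a: 2 + 2 = 4 > 3  ✓

Yes, triangle inequality satisfied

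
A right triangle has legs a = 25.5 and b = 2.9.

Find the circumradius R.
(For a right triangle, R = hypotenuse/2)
Hypotenuse c = √(a² + b²) = √(650.25 + 8.41) = √658.66 ≈ 25.6644
R = c/2 ≈ 25.6644/2 ≈ 12.8322

R = 12.83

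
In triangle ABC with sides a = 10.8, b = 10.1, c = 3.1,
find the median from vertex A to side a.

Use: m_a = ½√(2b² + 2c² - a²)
m_a = ½√(2·10.1² + 2·3.1² − 10.8²) = ½√(2·102.01 + 2·9.61 − 116.64) = ½√(204.02 + 19.22 − 116.64) = ½√106.6
√106.6 ≈ 10.3247, so m_a ≈ 5.16236

m_a = 5.162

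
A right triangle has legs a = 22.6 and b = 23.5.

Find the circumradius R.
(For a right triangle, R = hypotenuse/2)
Hypotenuse c = √(a² + b²) = √(510.76 + 552.25) = √1063.01 ≈ 32.6038
R = c/2 ≈ 32.6038/2 ≈ 16.3019

R = 16.3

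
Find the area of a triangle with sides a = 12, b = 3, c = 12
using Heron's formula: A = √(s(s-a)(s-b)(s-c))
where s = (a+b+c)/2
s = (12 + 3 + 12)/2 = 27/2 = 13.5
s − a = 1.5, s − b = 10.5, s − c = 1.5
s(s−a)(s−b)(s−c) = 13.5·1.5·10.5·1.5 = 318.9375
Area = √318.9375 ≈ 17.8588

s = 13.5, Area = 17.86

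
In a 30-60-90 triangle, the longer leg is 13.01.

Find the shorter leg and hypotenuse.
In a 30-60-90 triangle the sides are in ratio 1 : √3 : 2, so short leg = long leg/√3 and hypotenuse = 2·(short leg).
Short leg = 13.01/√3 ≈ 13.01/1.73205 ≈ 7.51133
Hypotenuse = 2·7.51133 ≈ 15.0227

Short leg = 7.511, Hypotenuse = 15.02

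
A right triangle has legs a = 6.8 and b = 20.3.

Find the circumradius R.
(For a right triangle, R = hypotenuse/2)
Hypotenuse c = √(a² + b²) = √(46.24 + 412.09) = √458.33 ≈ 21.4086
R = c/2 ≈ 21.4086/2 ≈ 10.7043

R = 10.7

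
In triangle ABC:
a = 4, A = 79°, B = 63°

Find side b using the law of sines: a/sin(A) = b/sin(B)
a/sin(A) = b/sin(B)  ⇒  b = a·sin(B)/sin(A) = 4·sin(63°)/sin(79°)
sin(63°) ≈ 0.891007, sin(79°) ≈ 0.981627
b ≈ 4·0.891007/0.981627 ≈ 3.56403/0.981627 ≈ 3.63073

b = 3.631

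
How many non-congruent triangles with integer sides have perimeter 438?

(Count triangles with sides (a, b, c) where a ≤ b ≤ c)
Let a ≤ b ≤ c with a + b + c = 438. The only binding inequality is a + b > c, i.e. 438 − c > c, so c < 438/2; and c ≥ 438/3 since c is the largest side.
So 146 ≤ c ≤ 218. For each c, b runs from ⌈(438 − c)/2⌉ up to c (then a = 438 − b − c satisfies 1 ≤ a ≤ b automatically), giving c − ⌈(438 − c)/2⌉ + 1 choices.
Summing over c: 1 + 2 + 4 + 5 + … + 107 + 109  (73 terms, c = 146, …, 218) = 3997
Check (closed form: nearest integer to p²/48 for even p, (p+3)²/48 for odd p): 438²/48 = 191844/48 ≈ 3996.75 → 3997

3997 triangles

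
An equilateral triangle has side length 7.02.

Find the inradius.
r = Area/s with s the semi-perimeter.
Area = (√3/4)·7.02² = (√3/4)·49.2804 ≈ 0.433013·49.2804 ≈ 21.339
s = 3·7.02/2 = 10.53
r ≈ 21.339/10.53 ≈ 2.0265
(Equivalently r = side/(2√3) = 7.02/3.4641 ≈ 2.0265.)

r = 2.026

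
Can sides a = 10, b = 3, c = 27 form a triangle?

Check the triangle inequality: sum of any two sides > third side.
a + b vs c: 10 + 3 = 13 ≤ 27  ✗
a + c vs b: 10 + 27 = 37 > 3  ✓
b + c vs a: 3 + 27 = 30 > 10  ✓

No: 10 + 3 = 13 is not > 27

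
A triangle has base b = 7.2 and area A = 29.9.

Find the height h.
A = ½·b·h  ⇒  h = 2A/b = 2·29.9/7.2 = 59.8/7.2 ≈ 8.30556

h = 8.306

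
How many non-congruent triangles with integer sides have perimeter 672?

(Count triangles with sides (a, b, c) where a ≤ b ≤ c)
Let a ≤ b ≤ c with a + b + c = 672. The only binding inequality is a + b > c, i.e. 672 − c > c, so c < 672/2; and c ≥ 672/3 since c is the largest side.
So 224 ≤ c ≤ 335. For each c, b runs from ⌈(672 − c)/2⌉ up to c (then a = 672 − b − c satisfies 1 ≤ a ≤ b automatically), giving c − ⌈(672 − c)/2⌉ + 1 choices.
Summing over c: 1 + 2 + 4 + 5 + … + 166 + 167  (112 terms, c = 224, …, 335) = 9408
Check (closed form: nearest integer to p²/48 for even p, (p+3)²/48 for odd p): 672²/48 = 451584/48 ≈ 9408.00 → 9408

9408 triangles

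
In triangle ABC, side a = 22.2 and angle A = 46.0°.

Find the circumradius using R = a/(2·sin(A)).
R = a/(2·sin(A)) = 22.2/(2·sin(46.0°))
sin(46.0°) ≈ 0.71934
R ≈ 22.2/(2·0.71934) = 22.2/1.43868 ≈ 15.4308

R = 15.43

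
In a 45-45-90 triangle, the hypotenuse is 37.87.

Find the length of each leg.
In a 45-45-90 triangle hypotenuse = leg·√2, so leg = hypotenuse/√2.
Leg = 37.87/√2 ≈ 37.87/1.41421 ≈ 26.7781

Each leg = 26.78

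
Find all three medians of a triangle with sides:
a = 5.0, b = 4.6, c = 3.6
Median formula: m_a = ½√(2b² + 2c² − a²) (and cyclically). a² = 25, b² = 21.16, c² = 12.96.
m_a = ½√(2·21.16 + 2·12.96 − 25) = ½√43.24 ≈ ½·6.57571 ≈ 3.28786
m_b = ½√(2·25 + 2·12.96 − 21.16) = ½√54.76 ≈ ½·7.4 ≈ 3.7
m_c = ½√(2·25 + 2·21.16 − 12.96) = ½√79.36 ≈ ½·8.90842 ≈ 4.45421

m_a = 3.288, m_b = 3.7, m_c = 4.454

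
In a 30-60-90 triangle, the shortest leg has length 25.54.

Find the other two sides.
In a 30-60-90 triangle the sides are in ratio 1 : √3 : 2 (short leg : long leg : hypotenuse).
Long leg = 25.54·√3 ≈ 25.54·1.73205 ≈ 44.2366
Hypotenuse = 2·25.54 = 51.08

Long leg = 25.54√3 = 44.24, Hypotenuse = 51.08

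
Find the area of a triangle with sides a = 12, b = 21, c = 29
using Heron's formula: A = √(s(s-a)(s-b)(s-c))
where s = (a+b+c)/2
s = (12 + 21 + 29)/2 = 62/2 = 31
s − a = 19, s − b = 10, s − c = 2
s(s−a)(s−b)(s−c) = 31·19·10·2 = 11780
Area = √11780 ≈ 108.536

s = 31.0, Area = 108.5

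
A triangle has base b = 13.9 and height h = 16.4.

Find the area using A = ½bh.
A = ½·b·h = ½·13.9·16.4 = ½·227.96 = 113.98

Area = 113.98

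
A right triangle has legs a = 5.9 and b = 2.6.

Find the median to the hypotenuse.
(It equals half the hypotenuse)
Hypotenuse c = √(a² + b²) = √(34.81 + 6.76) = √41.57 ≈ 6.44748
Median to hypotenuse = c/2 ≈ 6.44748/2 ≈ 3.22374

Median = 3.224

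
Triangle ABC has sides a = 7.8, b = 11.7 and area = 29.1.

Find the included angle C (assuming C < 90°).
Area = ½·a·b·sin(C)  ⇒  sin(C) = 2·Area/(a·b) = 2·29.1/(7.8·11.7) = 58.2/91.26 ≈ 0.637738
C = arcsin(0.637738) ≈ 39.6234° (taking the acute solution since C < 90°)

C = 39.62°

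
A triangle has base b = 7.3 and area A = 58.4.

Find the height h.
A = ½·b·h  ⇒  h = 2A/b = 2·58.4/7.3 = 116.8/7.3 ≈ 16

h = 16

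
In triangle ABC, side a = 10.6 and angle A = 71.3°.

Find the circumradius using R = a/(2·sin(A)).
R = a/(2·sin(A)) = 10.6/(2·sin(71.3°))
sin(71.3°) ≈ 0.94721
R ≈ 10.6/(2·0.94721) = 10.6/1.89442 ≈ 5.59538

R = 5.595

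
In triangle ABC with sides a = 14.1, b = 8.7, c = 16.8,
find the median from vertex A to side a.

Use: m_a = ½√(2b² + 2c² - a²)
m_a = ½√(2·8.7² + 2·16.8² − 14.1²) = ½√(2·75.69 + 2·282.24 − 198.81) = ½√(151.38 + 564.48 − 198.81) = ½√517.05
√517.05 ≈ 22.7387, so m_a ≈ 11.3694

m_a = 11.37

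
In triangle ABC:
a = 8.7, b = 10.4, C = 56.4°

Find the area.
Two sides and the included angle (SAS): A = ½·a·b·sin(C) = ½·8.7·10.4·sin(56.4°)
sin(56.4°) ≈ 0.832921
A ≈ ½·90.48·0.832921 = 45.24·0.832921 ≈ 37.6814

Area = 37.68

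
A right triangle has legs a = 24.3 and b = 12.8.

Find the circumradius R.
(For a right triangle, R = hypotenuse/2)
Hypotenuse c = √(a² + b²) = √(590.49 + 163.84) = √754.33 ≈ 27.4651
R = c/2 ≈ 27.4651/2 ≈ 13.7325

R = 13.73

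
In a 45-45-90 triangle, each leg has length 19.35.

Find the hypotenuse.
In a 45-45-90 triangle the sides are in ratio 1 : 1 : √2, so hypotenuse = leg·√2.
Hypotenuse = 19.35·√2 ≈ 19.35·1.41421 ≈ 27.365

Hypotenuse = 19.35√2 = 27.37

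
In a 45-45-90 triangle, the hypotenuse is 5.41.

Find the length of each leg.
In a 45-45-90 triangle hypotenuse = leg·√2, so leg = hypotenuse/√2.
Leg = 5.41/√2 ≈ 5.41/1.41421 ≈ 3.82545

Each leg = 3.825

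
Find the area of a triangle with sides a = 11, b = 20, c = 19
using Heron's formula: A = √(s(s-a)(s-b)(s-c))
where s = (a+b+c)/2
s = (11 + 20 + 19)/2 = 50/2 = 25
s − a = 14, s − b = 5, s − c = 6
s(s−a)(s−b)(s−c) = 25·14·5·6 = 10500
Area = √10500 ≈ 102.47

s = 25.0, Area = 102.5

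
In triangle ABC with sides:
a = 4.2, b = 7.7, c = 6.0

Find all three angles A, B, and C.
Law of cosines for each angle (a² = 17.64, b² = 59.29, c² = 36):
cos(A) = (b² + c² − a²)/(2bc) = (59.29 + 36 − 17.64)/(2·7.7·6.0) = 77.65/92.4 ≈ 0.840368  ⇒  A ≈ 32.821°
cos(B) = (a² + c² − b²)/(2ac) = (17.64 + 36 − 59.29)/(2·4.2·6.0) = -5.65/50.4 ≈ -0.112103  ⇒  B ≈ 96.4366°
cos(C) = (a² + b² − c²)/(2ab) = (17.64 + 59.29 − 36)/(2·4.2·7.7) = 40.93/64.68 ≈ 0.632808  ⇒  C ≈ 50.7424°
Check: A + B + C ≈ 180°

A = 32.82°, B = 96.44°, C = 50.74°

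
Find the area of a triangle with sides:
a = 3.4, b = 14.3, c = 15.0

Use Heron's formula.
s = (3.4 + 14.3 + 15.0)/2 = 32.7/2 = 16.35
s − a = 12.95, s − b = 2.05, s − c = 1.35
s(s−a)(s−b)(s−c) = 16.35·12.95·2.05·1.35 ≈ 585.97
Area = √585.97 ≈ 24.2068

Area = 24.21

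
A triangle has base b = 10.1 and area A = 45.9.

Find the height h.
A = ½·b·h  ⇒  h = 2A/b = 2·45.9/10.1 = 91.8/10.1 ≈ 9.08911

h = 9.089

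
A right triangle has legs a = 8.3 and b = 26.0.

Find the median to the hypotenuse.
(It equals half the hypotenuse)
Hypotenuse c = √(a² + b²) = √(68.89 + 676) = √744.89 ≈ 27.2927
Median to hypotenuse = c/2 ≈ 27.2927/2 ≈ 13.6463

Median = 13.65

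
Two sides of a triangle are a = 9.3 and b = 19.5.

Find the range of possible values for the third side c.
Triangle inequality: |a − b| < c < a + b
|a − b| = |9.3 − 19.5| = 10.2
a + b = 9.3 + 19.5 = 28.8

10.2 < c < 28.8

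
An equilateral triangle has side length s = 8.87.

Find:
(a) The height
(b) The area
(a) The height splits the triangle into two 30-60-90 halves: h = s·√3/2 = 8.87·1.73205/2 ≈ 15.3633/2 ≈ 7.68165
(b) Area = (√3/4)·s² = (√3/4)·8.87² = (√3/4)·78.6769 ≈ 0.433013·78.6769 ≈ 34.0681

Height = 7.682, Area = 34.07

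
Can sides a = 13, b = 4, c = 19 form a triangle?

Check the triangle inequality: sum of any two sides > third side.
a + b vs c: 13 + 4 = 17 ≤ 19  ✗
a + c vs b: 13 + 19 = 32 > 4  ✓
b + c vs a: 4 + 19 = 23 > 13  ✓

No: 13 + 4 = 17 is not > 19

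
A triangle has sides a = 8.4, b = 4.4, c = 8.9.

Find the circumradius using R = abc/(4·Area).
First find the area with Heron's formula.
s = (8.4 + 4.4 + 8.9)/2 = 10.85
Area = √(s(s−a)(s−b)(s−c)) = √(10.85·2.45·6.45·1.95) ≈ √334.341 ≈ 18.285
abc = 8.4·4.4·8.9 = 328.944
R = abc/(4·Area) ≈ 328.944/(4·18.285) = 328.944/73.14 ≈ 4.49746

R = 4.497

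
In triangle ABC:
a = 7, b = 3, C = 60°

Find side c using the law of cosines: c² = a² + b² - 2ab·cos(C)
c² = 7² + 3² − 2·7·3·cos(60°)
cos(60°) ≈ 0.5
c² ≈ 49 + 9 − 42·(0.5) ≈ 58 − 21 ≈ 37
c ≈ √37 ≈ 6.08276

c = 6.083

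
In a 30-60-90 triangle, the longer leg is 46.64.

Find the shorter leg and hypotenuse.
In a 30-60-90 triangle the sides are in ratio 1 : √3 : 2, so short leg = long leg/√3 and hypotenuse = 2·(short leg).
Short leg = 46.64/√3 ≈ 46.64/1.73205 ≈ 26.9276
Hypotenuse = 2·26.9276 ≈ 53.8552

Short leg = 26.93, Hypotenuse = 53.86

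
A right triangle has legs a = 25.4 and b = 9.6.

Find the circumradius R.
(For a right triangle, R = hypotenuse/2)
Hypotenuse c = √(a² + b²) = √(645.16 + 92.16) = √737.32 ≈ 27.1536
R = c/2 ≈ 27.1536/2 ≈ 13.5768

R = 13.58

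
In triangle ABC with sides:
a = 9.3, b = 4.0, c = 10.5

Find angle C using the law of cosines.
c² = a² + b² − 2ab·cos(C)  ⇒  cos(C) = (a² + b² − c²)/(2ab)
cos(C) = (9.3² + 4.0² − 10.5²)/(2·9.3·4.0) = (86.49 + 16 − 110.25)/74.4 = -7.76/74.4 ≈ -0.104301
C = arccos(-0.104301) ≈ 95.9869°

C = 95.99°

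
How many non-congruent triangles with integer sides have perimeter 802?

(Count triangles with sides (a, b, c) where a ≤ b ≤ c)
Let a ≤ b ≤ c with a + b + c = 802. The only binding inequality is a + b > c, i.e. 802 − c > c, so c < 802/2; and c ≥ 802/3 since c is the largest side.
So 268 ≤ c ≤ 400. For each c, b runs from ⌈(802 − c)/2⌉ up to c (then a = 802 − b − c satisfies 1 ≤ a ≤ b automatically), giving c − ⌈(802 − c)/2⌉ + 1 choices.
Summing over c: 2 + 3 + 5 + 6 + … + 198 + 200  (133 terms, c = 268, …, 400) = 13400
Check (closed form: nearest integer to p²/48 for even p, (p+3)²/48 for odd p): 802²/48 = 643204/48 ≈ 13400.08 → 13400

13400 triangles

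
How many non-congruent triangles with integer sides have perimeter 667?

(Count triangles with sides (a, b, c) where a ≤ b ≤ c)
Let a ≤ b ≤ c with a + b + c = 667. The only binding inequality is a + b > c, i.e. 667 − c > c, so c < 667/2; and c ≥ 667/3 since c is the largest side.
So 223 ≤ c ≤ 333. For each c, b runs from ⌈(667 − c)/2⌉ up to c (then a = 667 − b − c satisfies 1 ≤ a ≤ b automatically), giving c − ⌈(667 − c)/2⌉ + 1 choices.
Summing over c: 2 + 3 + 5 + 6 + … + 165 + 167  (111 terms, c = 223, …, 333) = 9352
Check (closed form: nearest integer to p²/48 for even p, (p+3)²/48 for odd p): (667+3)²/48 = 670²/48 = 448900/48 ≈ 9352.08 → 9352

9352 triangles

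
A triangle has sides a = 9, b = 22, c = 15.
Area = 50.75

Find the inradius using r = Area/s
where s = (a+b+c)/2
s = (9 + 22 + 15)/2 = 46/2 = 23
r = Area/s = 50.75/23 ≈ 2.20652

r = 2.207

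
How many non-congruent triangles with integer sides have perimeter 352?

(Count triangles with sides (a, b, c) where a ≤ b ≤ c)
Let a ≤ b ≤ c with a + b + c = 352. The only binding inequality is a + b > c, i.e. 352 − c > c, so c < 352/2; and c ≥ 352/3 since c is the largest side.
So 118 ≤ c ≤ 175. For each c, b runs from ⌈(352 − c)/2⌉ up to c (then a = 352 − b − c satisfies 1 ≤ a ≤ b automatically), giving c − ⌈(352 − c)/2⌉ + 1 choices.
Summing over c: 2 + 3 + 5 + 6 + … + 86 + 87  (58 terms, c = 118, …, 175) = 2581
Check (closed form: nearest integer to p²/48 for even p, (p+3)²/48 for odd p): 352²/48 = 123904/48 ≈ 2581.33 → 2581

2581 triangles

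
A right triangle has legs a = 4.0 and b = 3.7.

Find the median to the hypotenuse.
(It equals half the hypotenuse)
Hypotenuse c = √(a² + b²) = √(16 + 13.69) = √29.69 ≈ 5.44885
Median to hypotenuse = c/2 ≈ 5.44885/2 ≈ 2.72443

Median = 2.724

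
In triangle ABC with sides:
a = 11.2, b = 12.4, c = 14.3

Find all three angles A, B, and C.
Law of cosines for each angle (a² = 125.44, b² = 153.76, c² = 204.49):
cos(A) = (b² + c² − a²)/(2bc) = (153.76 + 204.49 − 125.44)/(2·12.4·14.3) = 232.81/354.64 ≈ 0.656469  ⇒  A ≈ 48.9689°
cos(B) = (a² + c² − b²)/(2ac) = (125.44 + 204.49 − 153.76)/(2·11.2·14.3) = 176.17/320.32 ≈ 0.549981  ⇒  B ≈ 56.6343°
cos(C) = (a² + b² − c²)/(2ab) = (125.44 + 153.76 − 204.49)/(2·11.2·12.4) = 74.71/277.76 ≈ 0.268973  ⇒  C ≈ 74.3968°
Check: A + B + C ≈ 180°

A = 48.97°, B = 56.63°, C = 74.4°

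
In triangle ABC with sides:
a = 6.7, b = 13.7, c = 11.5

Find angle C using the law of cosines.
c² = a² + b² − 2ab·cos(C)  ⇒  cos(C) = (a² + b² − c²)/(2ab)
cos(C) = (6.7² + 13.7² − 11.5²)/(2·6.7·13.7) = (44.89 + 187.69 − 132.25)/183.58 = 100.33/183.58 ≈ 0.546519
C = arccos(0.546519) ≈ 56.8715°

C = 56.87°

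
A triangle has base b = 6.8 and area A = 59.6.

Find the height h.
A = ½·b·h  ⇒  h = 2A/b = 2·59.6/6.8 = 119.2/6.8 ≈ 17.5294

h = 17.53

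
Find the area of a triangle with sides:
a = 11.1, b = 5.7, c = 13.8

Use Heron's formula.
s = (11.1 + 5.7 + 13.8)/2 = 30.6/2 = 15.3
s − a = 4.2, s − b = 9.6, s − c = 1.5
s(s−a)(s−b)(s−c) = 15.3·4.2·9.6·1.5 ≈ 925.344
Area = √925.344 ≈ 30.4195

Area = 30.42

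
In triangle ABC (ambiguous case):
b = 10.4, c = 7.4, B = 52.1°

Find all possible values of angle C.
b/sin(B) = c/sin(C)  ⇒  sin(C) = c·sin(B)/b = 7.4·sin(52.1°)/10.4
sin(52.1°) ≈ 0.789084
sin(C) ≈ 7.4·0.789084/10.4 ≈ 5.83922/10.4 ≈ 0.561464
Candidate 1: C₁ = arcsin(0.561464) ≈ 34.1571°  →  A = 180° − 52.1° − 34.1571° ≈ 93.7429° > 0, valid
Candidate 2: C₂ = 180° − C₁ ≈ 145.843°  →  A = 180° − 52.1° − 145.843° ≈ -17.9429° ≤ 0, not a valid triangle

C = 34.16° (one solution)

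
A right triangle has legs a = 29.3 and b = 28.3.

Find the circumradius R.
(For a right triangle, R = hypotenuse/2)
Hypotenuse c = √(a² + b²) = √(858.49 + 800.89) = √1659.38 ≈ 40.7355
R = c/2 ≈ 40.7355/2 ≈ 20.3677

R = 20.37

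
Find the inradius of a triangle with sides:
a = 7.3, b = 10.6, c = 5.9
r = Area/s where s is the semi-perimeter.
s = (7.3 + 10.6 + 5.9)/2 = 23.8/2 = 11.9
Area = √(s(s−a)(s−b)(s−c)) = √(11.9·4.6·1.3·6) ≈ √426.972 ≈ 20.6633
r ≈ 20.6633/11.9 ≈ 1.73641

r = 1.736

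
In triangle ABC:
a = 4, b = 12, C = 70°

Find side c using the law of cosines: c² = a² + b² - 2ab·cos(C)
c² = 4² + 12² − 2·4·12·cos(70°)
cos(70°) ≈ 0.34202
c² ≈ 16 + 144 − 96·(0.34202) ≈ 160 − 32.8339 ≈ 127.166
c ≈ √127.166 ≈ 11.2768

c = 11.28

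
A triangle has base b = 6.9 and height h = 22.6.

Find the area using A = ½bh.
A = ½·b·h = ½·6.9·22.6 = ½·155.94 = 77.97

Area = 77.97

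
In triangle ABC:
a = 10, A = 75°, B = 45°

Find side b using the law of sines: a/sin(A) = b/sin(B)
a/sin(A) = b/sin(B)  ⇒  b = a·sin(B)/sin(A) = 10·sin(45°)/sin(75°)
sin(45°) ≈ 0.707107, sin(75°) ≈ 0.965926
b ≈ 10·0.707107/0.965926 ≈ 7.07107/0.965926 ≈ 7.32051

b = 7.321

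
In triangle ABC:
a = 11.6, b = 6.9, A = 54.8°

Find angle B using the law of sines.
a/sin(A) = b/sin(B)  ⇒  sin(B) = b·sin(A)/a = 6.9·sin(54.8°)/11.6
sin(54.8°) ≈ 0.817145
sin(B) ≈ 6.9·0.817145/11.6 ≈ 5.6383/11.6 ≈ 0.48606
B = arcsin(0.48606) ≈ 29.082°
(Since b ≤ a we need B ≤ A, so the obtuse alternative 180° − 29.082° ≈ 150.918° is rejected.)

B = 29.08°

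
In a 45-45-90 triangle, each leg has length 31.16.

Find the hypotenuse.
In a 45-45-90 triangle the sides are in ratio 1 : 1 : √2, so hypotenuse = leg·√2.
Hypotenuse = 31.16·√2 ≈ 31.16·1.41421 ≈ 44.0669

Hypotenuse = 31.16√2 = 44.07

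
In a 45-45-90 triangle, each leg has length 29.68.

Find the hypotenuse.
In a 45-45-90 triangle the sides are in ratio 1 : 1 : √2, so hypotenuse = leg·√2.
Hypotenuse = 29.68·√2 ≈ 29.68·1.41421 ≈ 41.9739

Hypotenuse = 29.68√2 = 41.97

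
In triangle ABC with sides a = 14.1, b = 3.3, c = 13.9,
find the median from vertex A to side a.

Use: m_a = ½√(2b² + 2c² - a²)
m_a = ½√(2·3.3² + 2·13.9² − 14.1²) = ½√(2·10.89 + 2·193.21 − 198.81) = ½√(21.78 + 386.42 − 198.81) = ½√209.39
√209.39 ≈ 14.4703, so m_a ≈ 7.23516

m_a = 7.235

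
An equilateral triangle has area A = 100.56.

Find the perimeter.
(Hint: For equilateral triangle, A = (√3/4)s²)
A = (√3/4)s²  ⇒  s² = 4A/√3 = 4·100.56/√3 = 402.24/1.73205 ≈ 232.233
s ≈ √232.233 ≈ 15.2392
Perimeter = 3s ≈ 3·15.2392 ≈ 45.7176

Perimeter = 45.72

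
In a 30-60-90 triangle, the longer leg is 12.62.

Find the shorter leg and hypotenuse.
In a 30-60-90 triangle the sides are in ratio 1 : √3 : 2, so short leg = long leg/√3 and hypotenuse = 2·(short leg).
Short leg = 12.62/√3 ≈ 12.62/1.73205 ≈ 7.28616
Hypotenuse = 2·7.28616 ≈ 14.5723

Short leg = 7.286, Hypotenuse = 14.57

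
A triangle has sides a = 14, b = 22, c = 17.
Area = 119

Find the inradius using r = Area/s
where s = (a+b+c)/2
s = (14 + 22 + 17)/2 = 53/2 = 26.5
r = Area/s = 119/26.5 ≈ 4.49057

r = 4.491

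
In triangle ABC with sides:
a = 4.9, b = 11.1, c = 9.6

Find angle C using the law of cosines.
c² = a² + b² − 2ab·cos(C)  ⇒  cos(C) = (a² + b² − c²)/(2ab)
cos(C) = (4.9² + 11.1² − 9.6²)/(2·4.9·11.1) = (24.01 + 123.21 − 92.16)/108.78 = 55.06/108.78 ≈ 0.506159
C = arccos(0.506159) ≈ 59.5917°

C = 59.59°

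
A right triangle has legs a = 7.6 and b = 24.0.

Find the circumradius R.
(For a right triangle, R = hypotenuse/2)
Hypotenuse c = √(a² + b²) = √(57.76 + 576) = √633.76 ≈ 25.1746
R = c/2 ≈ 25.1746/2 ≈ 12.5873

R = 12.59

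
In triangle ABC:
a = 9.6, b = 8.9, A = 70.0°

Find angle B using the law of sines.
a/sin(A) = b/sin(B)  ⇒  sin(B) = b·sin(A)/a = 8.9·sin(70.0°)/9.6
sin(70.0°) ≈ 0.939693
sin(B) ≈ 8.9·0.939693/9.6 ≈ 8.36326/9.6 ≈ 0.871173
B = arcsin(0.871173) ≈ 60.5953°
(Since b ≤ a we need B ≤ A, so the obtuse alternative 180° − 60.5953° ≈ 119.405° is rejected.)

B = 60.6°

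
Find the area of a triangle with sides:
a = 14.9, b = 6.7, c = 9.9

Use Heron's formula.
s = (14.9 + 6.7 + 9.9)/2 = 31.5/2 = 15.75
s − a = 0.85, s − b = 9.05, s − c = 5.85
s(s−a)(s−b)(s−c) = 15.75·0.85·9.05·5.85 ≈ 708.768
Area = √708.768 ≈ 26.6227

Area = 26.62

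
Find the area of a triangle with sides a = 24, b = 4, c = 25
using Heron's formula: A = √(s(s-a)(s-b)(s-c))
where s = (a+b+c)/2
s = (24 + 4 + 25)/2 = 53/2 = 26.5
s − a = 2.5, s − b = 22.5, s − c = 1.5
s(s−a)(s−b)(s−c) = 26.5·2.5·22.5·1.5 = 2235.9375
Area = √2235.9375 ≈ 47.2857

s = 26.5, Area = 47.29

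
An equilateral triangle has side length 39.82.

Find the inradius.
r = Area/s with s the semi-perimeter.
Area = (√3/4)·39.82² = (√3/4)·1585.6324 ≈ 0.433013·1585.6324 ≈ 686.599
s = 3·39.82/2 = 59.73
r ≈ 686.599/59.73 ≈ 11.495
(Equivalently r = side/(2√3) = 39.82/3.4641 ≈ 11.495.)

r = 11.5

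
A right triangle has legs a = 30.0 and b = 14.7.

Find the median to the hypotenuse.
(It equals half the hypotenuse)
Hypotenuse c = √(a² + b²) = √(900 + 216.09) = √1116.09 ≈ 33.4079
Median to hypotenuse = c/2 ≈ 33.4079/2 ≈ 16.704

Median = 16.7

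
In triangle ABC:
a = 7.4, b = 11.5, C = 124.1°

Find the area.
Two sides and the included angle (SAS): A = ½·a·b·sin(C) = ½·7.4·11.5·sin(124.1°)
sin(124.1°) ≈ 0.82806
A ≈ ½·85.1·0.82806 = 42.55·0.82806 ≈ 35.234

Area = 35.23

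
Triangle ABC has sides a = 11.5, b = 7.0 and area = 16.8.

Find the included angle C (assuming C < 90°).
Area = ½·a·b·sin(C)  ⇒  sin(C) = 2·Area/(a·b) = 2·16.8/(11.5·7.0) = 33.6/80.5 ≈ 0.417391
C = arcsin(0.417391) ≈ 24.67° (taking the acute solution since C < 90°)

C = 24.67°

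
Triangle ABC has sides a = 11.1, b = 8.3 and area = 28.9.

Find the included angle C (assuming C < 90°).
Area = ½·a·b·sin(C)  ⇒  sin(C) = 2·Area/(a·b) = 2·28.9/(11.1·8.3) = 57.8/92.13 ≈ 0.627374
C = arcsin(0.627374) ≈ 38.8567° (taking the acute solution since C < 90°)

C = 38.86°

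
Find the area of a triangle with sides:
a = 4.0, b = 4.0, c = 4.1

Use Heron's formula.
s = (4.0 + 4.0 + 4.1)/2 = 12.1/2 = 6.05
s − a = 2.05, s − b = 2.05, s − c = 1.95
s(s−a)(s−b)(s−c) = 6.05·2.05·2.05·1.95 ≈ 49.579
Area = √49.579 ≈ 7.04124

Area = 7.041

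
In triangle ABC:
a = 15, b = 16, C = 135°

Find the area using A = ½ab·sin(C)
A = ½·a·b·sin(C) = ½·15·16·sin(135°)
sin(135°) ≈ 0.707107
A ≈ ½·240·0.707107 = 120·0.707107 ≈ 84.8528

Area = 84.85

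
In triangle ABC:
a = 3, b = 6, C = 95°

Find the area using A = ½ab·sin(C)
A = ½·a·b·sin(C) = ½·3·6·sin(95°)
sin(95°) ≈ 0.996195
A ≈ ½·18·0.996195 = 9·0.996195 ≈ 8.96575

Area = 8.966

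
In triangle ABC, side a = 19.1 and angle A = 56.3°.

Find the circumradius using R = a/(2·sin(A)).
R = a/(2·sin(A)) = 19.1/(2·sin(56.3°))
sin(56.3°) ≈ 0.831954
R ≈ 19.1/(2·0.831954) = 19.1/1.66391 ≈ 11.479

R = 11.48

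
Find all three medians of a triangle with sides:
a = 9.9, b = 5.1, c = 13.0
Median formula: m_a = ½√(2b² + 2c² − a²) (and cyclically). a² = 98.01, b² = 26.01, c² = 169.
m_a = ½√(2·26.01 + 2·169 − 98.01) = ½√292.01 ≈ ½·17.0883 ≈ 8.54415
m_b = ½√(2·98.01 + 2·169 − 26.01) = ½√508.01 ≈ ½·22.5391 ≈ 11.2695
m_c = ½√(2·98.01 + 2·26.01 − 169) = ½√79.04 ≈ ½·8.89044 ≈ 4.44522

m_a = 8.544, m_b = 11.27, m_c = 4.445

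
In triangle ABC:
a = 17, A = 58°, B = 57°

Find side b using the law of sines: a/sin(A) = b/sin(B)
a/sin(A) = b/sin(B)  ⇒  b = a·sin(B)/sin(A) = 17·sin(57°)/sin(58°)
sin(57°) ≈ 0.838671, sin(58°) ≈ 0.848048
b ≈ 17·0.838671/0.848048 ≈ 14.2574/0.848048 ≈ 16.812

b = 16.81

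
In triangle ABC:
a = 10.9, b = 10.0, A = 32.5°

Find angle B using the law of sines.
a/sin(A) = b/sin(B)  ⇒  sin(B) = b·sin(A)/a = 10.0·sin(32.5°)/10.9
sin(32.5°) ≈ 0.5373
sin(B) ≈ 10.0·0.5373/10.9 ≈ 5.373/10.9 ≈ 0.492935
B = arcsin(0.492935) ≈ 29.5337°
(Since b ≤ a we need B ≤ A, so the obtuse alternative 180° − 29.5337° ≈ 150.466° is rejected.)

B = 29.53°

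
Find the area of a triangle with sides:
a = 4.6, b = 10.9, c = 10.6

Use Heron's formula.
s = (4.6 + 10.9 + 10.6)/2 = 26.1/2 = 13.05
s − a = 8.45, s − b = 2.15, s − c = 2.45
s(s−a)(s−b)(s−c) = 13.05·8.45·2.15·2.45 ≈ 580.86
Area = √580.86 ≈ 24.101

Area = 24.1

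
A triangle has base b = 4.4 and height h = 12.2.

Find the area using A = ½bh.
A = ½·b·h = ½·4.4·12.2 = ½·53.68 = 26.84

Area = 26.84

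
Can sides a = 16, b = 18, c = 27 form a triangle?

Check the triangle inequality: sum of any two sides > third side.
a + b vs c: 16 + 18 = 34 > 27  ✓
a + c vs b: 16 + 27 = 43 > 18  ✓
b + c vs a: 18 + 27 = 45 > 16  ✓

Yes, triangle inequality satisfied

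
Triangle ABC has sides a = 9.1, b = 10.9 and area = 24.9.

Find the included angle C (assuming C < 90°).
Area = ½·a·b·sin(C)  ⇒  sin(C) = 2·Area/(a·b) = 2·24.9/(9.1·10.9) = 49.8/99.19 ≈ 0.502067
C = arcsin(0.502067) ≈ 30.1368° (taking the acute solution since C < 90°)

C = 30.14°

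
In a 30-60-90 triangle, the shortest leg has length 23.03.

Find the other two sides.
In a 30-60-90 triangle the sides are in ratio 1 : √3 : 2 (short leg : long leg : hypotenuse).
Long leg = 23.03·√3 ≈ 23.03·1.73205 ≈ 39.8891
Hypotenuse = 2·23.03 = 46.06

Long leg = 23.03√3 = 39.89, Hypotenuse = 46.06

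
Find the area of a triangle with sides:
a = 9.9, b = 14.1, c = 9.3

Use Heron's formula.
s = (9.9 + 14.1 + 9.3)/2 = 33.3/2 = 16.65
s − a = 6.75, s − b = 2.55, s − c = 7.35
s(s−a)(s−b)(s−c) = 16.65·6.75·2.55·7.35 ≈ 2106.42
Area = √2106.42 ≈ 45.8958

Area = 45.9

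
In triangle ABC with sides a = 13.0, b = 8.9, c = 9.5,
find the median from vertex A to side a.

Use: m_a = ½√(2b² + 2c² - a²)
m_a = ½√(2·8.9² + 2·9.5² − 13.0²) = ½√(2·79.21 + 2·90.25 − 169) = ½√(158.42 + 180.5 − 169) = ½√169.92
√169.92 ≈ 13.0353, so m_a ≈ 6.51767

m_a = 6.518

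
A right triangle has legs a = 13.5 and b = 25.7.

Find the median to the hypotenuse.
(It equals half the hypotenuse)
Hypotenuse c = √(a² + b²) = √(182.25 + 660.49) = √842.74 ≈ 29.03
Median to hypotenuse = c/2 ≈ 29.03/2 ≈ 14.515

Median = 14.51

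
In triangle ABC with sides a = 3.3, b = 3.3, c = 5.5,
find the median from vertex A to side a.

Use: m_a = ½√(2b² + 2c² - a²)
m_a = ½√(2·3.3² + 2·5.5² − 3.3²) = ½√(2·10.89 + 2·30.25 − 10.89) = ½√(21.78 + 60.5 − 10.89) = ½√71.39
√71.39 ≈ 8.44926, so m_a ≈ 4.22463

m_a = 4.225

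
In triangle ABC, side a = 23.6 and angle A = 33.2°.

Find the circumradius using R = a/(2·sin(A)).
R = a/(2·sin(A)) = 23.6/(2·sin(33.2°))
sin(33.2°) ≈ 0.547563
R ≈ 23.6/(2·0.547563) = 23.6/1.09513 ≈ 21.55

R = 21.55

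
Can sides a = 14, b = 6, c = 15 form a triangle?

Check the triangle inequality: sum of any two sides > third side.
a + b vs c: 14 + 6 = 20 > 15  ✓
a + c vs b: 14 + 15 = 29 > 6  ✓
b + c vs a: 6 + 15 = 21 > 14  ✓

Yes, triangle inequality satisfied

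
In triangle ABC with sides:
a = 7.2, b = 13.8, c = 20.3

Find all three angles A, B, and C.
Law of cosines for each angle (a² = 51.84, b² = 190.44, c² = 412.09):
cos(A) = (b² + c² − a²)/(2bc) = (190.44 + 412.09 − 51.84)/(2·13.8·20.3) = 550.69/560.28 ≈ 0.982884  ⇒  A ≈ 10.6161°
cos(B) = (a² + c² − b²)/(2ac) = (51.84 + 412.09 − 190.44)/(2·7.2·20.3) = 273.49/292.32 ≈ 0.935584  ⇒  B ≈ 20.6773°
cos(C) = (a² + b² − c²)/(2ab) = (51.84 + 190.44 − 412.09)/(2·7.2·13.8) = -169.81/198.72 ≈ -0.854519  ⇒  C ≈ 148.707°
Check: A + B + C ≈ 180°

A = 10.62°, B = 20.68°, C = 148.7°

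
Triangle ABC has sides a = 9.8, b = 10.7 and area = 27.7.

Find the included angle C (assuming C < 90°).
Area = ½·a·b·sin(C)  ⇒  sin(C) = 2·Area/(a·b) = 2·27.7/(9.8·10.7) = 55.4/104.86 ≈ 0.528323
C = arcsin(0.528323) ≈ 31.8922° (taking the acute solution since C < 90°)

C = 31.89°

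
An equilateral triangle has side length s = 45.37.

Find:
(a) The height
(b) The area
(a) The height splits the triangle into two 30-60-90 halves: h = s·√3/2 = 45.37·1.73205/2 ≈ 78.5831/2 ≈ 39.2916
(b) Area = (√3/4)·s² = (√3/4)·45.37² = (√3/4)·2058.4369 ≈ 0.433013·2058.4369 ≈ 891.329

Height = 39.29, Area = 891.3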